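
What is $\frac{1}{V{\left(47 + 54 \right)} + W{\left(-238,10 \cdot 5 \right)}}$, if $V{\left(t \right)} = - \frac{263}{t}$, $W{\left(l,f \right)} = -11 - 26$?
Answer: $- \frac{101}{4000} \approx -0.02525$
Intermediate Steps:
$W{\left(l,f \right)} = -37$
$\frac{1}{V{\left(47 + 54 \right)} + W{\left(-238,10 \cdot 5 \right)}} = \frac{1}{- \frac{263}{47 + 54} - 37} = \frac{1}{- \frac{263}{101} - 37} = \frac{1}{- \frac{4000}{101}} = - \frac{101}{4000}$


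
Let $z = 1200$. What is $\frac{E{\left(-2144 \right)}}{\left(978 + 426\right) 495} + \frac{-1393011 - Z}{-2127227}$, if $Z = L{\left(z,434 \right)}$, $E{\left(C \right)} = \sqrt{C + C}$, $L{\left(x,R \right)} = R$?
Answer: $\frac{1393445}{2127227} + \frac{2 i \sqrt{67}}{173745} \approx 0.65505 + 9.4223 \cdot 10^{-5} i$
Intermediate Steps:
$E{\left(C \right)} = \sqrt{2} \sqrt{C}$ ($E{\left(C \right)} = \sqrt{2 C} = \sqrt{2} \sqrt{C}$)
$Z = 434$
$\frac{E{\left(-2144 \right)}}{\left(978 + 426\right) 495} + \frac{-1393011 - Z}{-2127227} = \frac{\sqrt{2} \sqrt{-2144}}{\left(978 + 426\right) 495} + \frac{-1393011 - 434}{-2127227} = \frac{\sqrt{2} \cdot 4 i \sqrt{134}}{1404 \cdot 495} + \left(-1393011 - 434\right) \left(- \frac{1}{2127227}\right) = \frac{8 i \sqrt{67}}{694980} - - \frac{1393445}{2127227} = 8 i \sqrt{67} \cdot \frac{1}{694980} + \frac{1393445}{2127227} = \frac{2 i \sqrt{67}}{173745} + \frac{1393445}{2127227} = \frac{1393445}{2127227} + \frac{2 i \sqrt{67}}{173745}$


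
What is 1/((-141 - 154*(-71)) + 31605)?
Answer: 1/42398 ≈ 2.3586e-5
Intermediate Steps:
1/((-141 - 154*(-71)) + 31605) = 1/((-141 + 10934) + 31605) = 1/(10793 + 31605) = 1/42398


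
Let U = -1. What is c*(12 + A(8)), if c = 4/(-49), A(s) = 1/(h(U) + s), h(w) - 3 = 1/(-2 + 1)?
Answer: -242/245 ≈ -0.98775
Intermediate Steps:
h(w) = 2 (h(w) = 3 + 1/(-2 + 1) = 3 + 1/(-1) = 3 - 1 = 2)
A(s) = 1/(2 + s)
c = -4/49 (c = 4*(-1/49) = -4/49 ≈ -0.081633)
c*(12 + A(8)) = -4*(12 + 1/(2 + 8))/49 = -4*(12 + 1/10)/49 = -4*(12 + ⅒)/49 = -4/49*121/10 = -242/245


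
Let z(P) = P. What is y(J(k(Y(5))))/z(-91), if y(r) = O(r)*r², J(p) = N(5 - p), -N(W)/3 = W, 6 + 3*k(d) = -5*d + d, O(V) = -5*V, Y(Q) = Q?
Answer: -344605/91 ≈ -3786.9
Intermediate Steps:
k(d) = -2 - 4*d/3 (k(d) = -2 + (-5*d + d)/3 = -2 + (-4*d)/3 = -2 - 4*d/3)
N(W) = -3*W
J(p) = -15 + 3*p (J(p) = -3*(5 - p) = -15 + 3*p)
y(r) = -5*r³ (y(r) = (-5*r)*r² = -5*r³)
y(J(k(Y(5))))/z(-91) = -5*(-15 + 3*(-2 - 4/3*5))³/(-91) = -5*(-15 + 3*(-2 - 20/3))³*(-1/91) = -5*(-15 + 3*(-26/3))³*(-1/91) = -5*(-15 - 26)³*(-1/91) = -5*(-41)³*(-1/91) = -5*(-68921)*(-1/91) = 344605*(-1/91) = -344605/91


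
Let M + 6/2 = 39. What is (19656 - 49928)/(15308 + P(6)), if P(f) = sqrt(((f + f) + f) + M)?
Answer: -231701888/117167405 + 45408*sqrt(6)/117167405 ≈ -1.9766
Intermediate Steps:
M = 36 (M = -3 + 39 = 36)
P(f) = sqrt(36 + 3*f) (P(f) = sqrt(((f + f) + f) + 36) = sqrt((2*f + f) + 36) = sqrt(3*f + 36) = sqrt(36 + 3*f))
(19656 - 49928)/(15308 + P(6)) = (19656 - 49928)/(15308 + sqrt(36 + 3*6)) = -30272/(15308 + sqrt(36 + 18)) = -30272/(15308 + sqrt(54)) = -30272/(15308 + 3*sqrt(6))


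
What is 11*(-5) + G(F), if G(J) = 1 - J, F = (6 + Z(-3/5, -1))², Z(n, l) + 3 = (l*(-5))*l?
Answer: -58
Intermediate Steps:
Z(n, l) = -3 - 5*l² (Z(n, l) = -3 + (l*(-5))*l = -3 + (-5*l)*l = -3 - 5*l²)
F = 4 (F = (6 + (-3 - 5*(-1)²))² = (6 + (-3 - 5*1))² = (6 + (-3 - 5))² = (6 - 8)² = (-2)² = 4)
11*(-5) + G(F) = 11*(-5) + (1 - 1*4) = -55 + (1 - 4) = -55 - 3 = -58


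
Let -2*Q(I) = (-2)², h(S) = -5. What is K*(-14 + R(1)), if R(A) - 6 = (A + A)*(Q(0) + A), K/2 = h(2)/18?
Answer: 50/9 ≈ 5.5556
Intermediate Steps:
K = -5/9 (K = 2*(-5/18) = -5/9 ≈ -0.55556)
Q(I) = -2 (Q(I) = -½*(-2)² = -½*4 = -2)
R(A) = 6 + 2*A*(-2 + A) (R(A) = 6 + (A + A)*(-2 + A) = 6 + (2*A)*(-2 + A) = 6 + 2*A*(-2 + A))
K*(-14 + R(1)) = -5*(-14 + (6 - 4*1 + 2*1²))/9 = -5*(-14 + (6 - 4 + 2*1))/9 = -5*(-14 + (6 - 4 + 2))/9 = -5*(-14 + 4)/9 = -5/9*(-10) = 50/9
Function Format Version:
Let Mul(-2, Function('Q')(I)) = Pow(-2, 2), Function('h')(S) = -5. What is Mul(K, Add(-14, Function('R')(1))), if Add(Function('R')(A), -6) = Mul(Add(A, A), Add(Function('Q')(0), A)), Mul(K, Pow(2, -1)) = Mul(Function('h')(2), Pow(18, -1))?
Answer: Rational(50, 9) ≈ 5.5556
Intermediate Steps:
K = Rational(-5, 9) (K = Mul(2, Mul(-5, Pow(18, -1))) = Mul(2, Mul(-5, Rational(1, 18))) = Mul(2, Rational(-5, 18)) = Rational(-5, 9) ≈ -0.55556)
Function('Q')(I) = -2 (Function('Q')(I) = Mul(Rational(-1, 2), Pow(-2, 2)) = Mul(Rational(-1, 2), 4) = -2)
Function('R')(A) = Add(6, Mul(2, A, Add(-2, A))) (Function('R')(A) = Add(6, Mul(Add(A, A), Add(-2, A))) = Add(6, Mul(Mul(2, A), Add(-2, A))) = Add(6, Mul(2, A, Add(-2, A))))
Mul(K, Add(-14, Function('R')(1))) = Mul(Rational(-5, 9), Add(-14, Add(6, Mul(-4, 1), Mul(2, Pow(1, 2))))) = Mul(Rational(-5, 9), Add(-14, Add(6, -4, Mul(2, 1)))) = Mul(Rational(-5, 9), Add(-14, Add(6, -4, 2))) = Mul(Rational(-5, 9), Add(-14, 4)) = Mul(Rational(-5, 9), -10) = Rational(50, 9)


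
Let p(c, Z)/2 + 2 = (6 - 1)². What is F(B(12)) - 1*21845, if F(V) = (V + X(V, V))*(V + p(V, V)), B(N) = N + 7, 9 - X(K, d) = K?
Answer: -21260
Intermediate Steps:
p(c, Z) = 46 (p(c, Z) = -4 + 2*(6 - 1)² = -4 + 2*5² = -4 + 2*25 = -4 + 50 = 46)
X(K, d) = 9 - K
B(N) = 7 + N
F(V) = 414 + 9*V (F(V) = (V + (9 - V))*(V + 46) = 9*(46 + V) = 414 + 9*V)
F(B(12)) - 1*21845 = (414 + 9*(7 + 12)) - 1*21845 = (414 + 9*19) - 21845 = (414 + 171) - 21845 = 585 - 21845 = -21260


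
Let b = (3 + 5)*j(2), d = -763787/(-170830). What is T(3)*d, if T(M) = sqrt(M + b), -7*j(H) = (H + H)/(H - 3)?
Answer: 763787*sqrt(371)/1195810 ≈ 12.303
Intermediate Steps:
j(H) = -2*H/(7*(-3 + H)) (j(H) = -(H + H)/(7*(H - 3)) = -2*H/(7*(-3 + H)))
d = 763787/170830 (d = -763787*(-1/170830) = 763787/170830 ≈ 4.4710)
b = 32/7 (b = (3 + 5)*(-2*2/(-21 + 7*2)) = 8*(-2*2/(-21 + 14)) = 8*(-2*2/(-7)) = 8*(-2*2*(-1/7)) = 8*(4/7) = 32/7 ≈ 4.5714)
T(M) = sqrt(32/7 + M) (T(M) = sqrt(M + 32/7) = sqrt(32/7 + M))
T(3)*d = (sqrt(224 + 49*3)/7)*(763787/170830) = (sqrt(224 + 147)/7)*(763787/170830) = (sqrt(371)/7)*(763787/170830) = 763787*sqrt(371)/1195810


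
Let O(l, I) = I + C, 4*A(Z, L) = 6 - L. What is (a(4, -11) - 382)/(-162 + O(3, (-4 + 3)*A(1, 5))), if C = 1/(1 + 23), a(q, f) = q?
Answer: 9072/3893 ≈ 2.3303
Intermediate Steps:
A(Z, L) = 3/2 - L/4 (A(Z, L) = (6 - L)/4 = 3/2 - L/4)
C = 1/24 ≈ 0.041667
O(l, I) = 1/24 + I (O(l, I) = I + 1/24 = 1/24 + I)
(a(4, -11) - 382)/(-162 + O(3, (-4 + 3)*A(1, 5))) = (4 - 382)/(-162 + (1/24 + (-4 + 3)*(3/2 - 1/4*5))) = -378/(-162 + (1/24 - (3/2 - 5/4))) = -378/(-162 + (1/24 - 1*1/4)) = -378/(-162 + (1/24 - 1/4)) = -378/(-162 - 5/24) = -378/(-3893/24) = -378*(-24/3893) = 9072/3893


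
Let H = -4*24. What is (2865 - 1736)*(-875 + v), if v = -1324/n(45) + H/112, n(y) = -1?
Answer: 3541673/7 ≈ 5.0595e+5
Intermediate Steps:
H = -96
v = 9262/7 (v = -1324/(-1) - 96/112 = -1324*(-1) - 96*1/112 = 1324 - 6/7 = 9262/7 ≈ 1323.1)
(2865 - 1736)*(-875 + v) = (2865 - 1736)*(-875 + 9262/7) = 1129*(3137/7) = 3541673/7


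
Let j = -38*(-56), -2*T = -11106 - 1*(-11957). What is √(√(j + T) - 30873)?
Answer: √(-123492 + 2*√6810)/2 ≈ 175.59*I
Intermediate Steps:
T = -851/2 (T = -(-11106 - 1*(-11957))/2 = -(-11106 + 11957)/2 = -½*851 = -851/2 ≈ -425.50)
j = 2128
√(√(j + T) - 30873) = √(√(2128 - 851/2) - 30873) = √(√(3405/2) - 30873) = √(√6810/2 - 30873) = √(-30873 + √6810/2)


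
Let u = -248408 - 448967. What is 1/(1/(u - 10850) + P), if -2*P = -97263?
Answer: 1416450/68884088173 ≈ 2.0563e-5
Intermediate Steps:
P = 97263/2 (P = -1/2*(-97263) = 97263/2 ≈ 48632.)
u = -697375
1/(1/(u - 10850) + P) = 1/(1/(-697375 - 10850) + 97263/2) = 1/(1/(-708225) + 97263/2) = 1/(-1/708225 + 97263/2) = 1/(68884088173/1416450) = 1416450/68884088173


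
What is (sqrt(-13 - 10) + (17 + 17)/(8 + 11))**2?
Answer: -7147/361 + 68*I*sqrt(23)/19 ≈ -19.798 + 17.164*I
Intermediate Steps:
(sqrt(-13 - 10) + (17 + 17)/(8 + 11))**2 = (sqrt(-23) + 34/19)**2 = (I*sqrt(23) + 34*(1/19))**2 = (I*sqrt(23) + 34/19)**2 = (34/19 + I*sqrt(23))**2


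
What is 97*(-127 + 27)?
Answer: -9700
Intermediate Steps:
97*(-127 + 27) = 97*(-100) = -9700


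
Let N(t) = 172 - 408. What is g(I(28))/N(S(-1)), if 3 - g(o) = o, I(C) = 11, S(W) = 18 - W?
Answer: 2/59 ≈ 0.033898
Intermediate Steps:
g(o) = 3 - o
N(t) = -236
g(I(28))/N(S(-1)) = (3 - 1*11)/(-236) = (3 - 11)*(-1/236) = -8*(-1/236) = 2/59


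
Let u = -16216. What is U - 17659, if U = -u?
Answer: -1443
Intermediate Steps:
U = 16216 (U = -1*(-16216) = 16216)
U - 17659 = 16216 - 17659 = -1443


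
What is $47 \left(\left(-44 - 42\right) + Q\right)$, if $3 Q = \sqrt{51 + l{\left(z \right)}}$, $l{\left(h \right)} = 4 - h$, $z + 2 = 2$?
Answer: $-4042 + \frac{47 \sqrt{55}}{3} \approx -3925.8$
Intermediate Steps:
$z = 0$ ($z = -2 + 2 = 0$)
$Q = \frac{\sqrt{55}}{3}$ ($Q = \frac{\sqrt{51 + \left(4 - 0\right)}}{3} = \frac{\sqrt{51 + \left(4 + 0\right)}}{3} = \frac{\sqrt{51 + 4}}{3} = \frac{\sqrt{55}}{3} \approx 2.4721$)
$47 \left(\left(-44 - 42\right) + Q\right) = 47 \left(\left(-44 - 42\right) + \frac{\sqrt{55}}{3}\right) = 47 \left(-86 + \frac{\sqrt{55}}{3}\right) = -4042 + \frac{47 \sqrt{55}}{3}$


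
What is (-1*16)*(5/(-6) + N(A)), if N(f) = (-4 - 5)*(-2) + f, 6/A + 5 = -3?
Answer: -788/3 ≈ -262.67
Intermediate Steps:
A = -¾ (A = 6/(-5 - 3) = 6/(-8) = 6*(-⅛) = -¾ ≈ -0.75000)
N(f) = 18 + f (N(f) = -9*(-2) + f = 18 + f)
(-1*16)*(5/(-6) + N(A)) = (-1*16)*(5/(-6) + (18 - ¾)) = -16*(5*(-⅙) + 69/4) = -16*(-⅚ + 69/4) = -16*197/12 = -788/3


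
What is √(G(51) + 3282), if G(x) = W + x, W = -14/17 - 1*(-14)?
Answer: √967045/17 ≈ 57.846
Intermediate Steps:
W = 224/17 (W = -14*1/17 + 14 = -14/17 + 14 = 224/17 ≈ 13.176)
G(x) = 224/17 + x
√(G(51) + 3282) = √((224/17 + 51) + 3282) = √(1091/17 + 3282) = √(56885/17) = √967045/17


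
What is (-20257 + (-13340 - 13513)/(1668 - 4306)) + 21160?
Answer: 2408967/2638 ≈ 913.18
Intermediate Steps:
(-20257 + (-13340 - 13513)/(1668 - 4306)) + 21160 = (-20257 - 26853/(-2638)) + 21160 = (-20257 - 26853*(-1/2638)) + 21160 = (-20257 + 26853/2638) + 21160 = -53411113/2638 + 21160 = 2408967/2638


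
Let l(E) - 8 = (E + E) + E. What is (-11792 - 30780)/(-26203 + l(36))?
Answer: 42572/26087 ≈ 1.6319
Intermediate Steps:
l(E) = 8 + 3*E (l(E) = 8 + ((E + E) + E) = 8 + (2*E + E) = 8 + 3*E)
(-11792 - 30780)/(-26203 + l(36)) = (-11792 - 30780)/(-26203 + (8 + 3*36)) = -42572/(-26203 + (8 + 108)) = -42572/(-26203 + 116) = -42572/(-26087) = -42572*(-1/26087) = 42572/26087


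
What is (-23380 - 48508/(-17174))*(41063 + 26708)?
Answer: -13604337392426/8587 ≈ -1.5843e+9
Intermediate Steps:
(-23380 - 48508/(-17174))*(41063 + 26708) = (-23380 - 48508*(-1/17174))*67771 = (-23380 + 24254/8587)*67771 = -200739806/8587*67771 = -13604337392426/8587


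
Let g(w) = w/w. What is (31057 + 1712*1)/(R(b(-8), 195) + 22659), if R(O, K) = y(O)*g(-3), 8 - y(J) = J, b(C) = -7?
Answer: 10923/7558 ≈ 1.4452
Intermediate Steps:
y(J) = 8 - J
g(w) = 1
R(O, K) = 8 - O (R(O, K) = (8 - O)*1 = 8 - O)
(31057 + 1712*1)/(R(b(-8), 195) + 22659) = (31057 + 1712*1)/((8 - 1*(-7)) + 22659) = (31057 + 1712)/((8 + 7) + 22659) = 32769/(15 + 22659) = 32769/22674 = 32769*(1/22674) = 10923/7558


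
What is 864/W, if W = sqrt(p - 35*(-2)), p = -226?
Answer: -144*I*sqrt(39)/13 ≈ -69.175*I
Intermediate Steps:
W = 2*I*sqrt(39) (W = sqrt(-226 - 35*(-2)) = sqrt(-226 + 70) = sqrt(-156) = 2*I*sqrt(39) ≈ 12.49*I)
864/W = 864/((2*I*sqrt(39))) = 864*(-I*sqrt(39)/78) = -144*I*sqrt(39)/13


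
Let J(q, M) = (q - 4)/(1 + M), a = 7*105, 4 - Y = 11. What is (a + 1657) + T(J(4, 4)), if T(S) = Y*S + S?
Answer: 2392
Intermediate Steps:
Y = -7 (Y = 4 - 1*11 = 4 - 11 = -7)
a = 735
J(q, M) = (-4 + q)/(1 + M)
T(S) = -6*S (T(S) = -7*S + S = -6*S)
(a + 1657) + T(J(4, 4)) = (735 + 1657) - 6*(-4 + 4)/(1 + 4) = 2392 - 6*0/5 = 2392 - 6*0 = 2392 + 0 = 2392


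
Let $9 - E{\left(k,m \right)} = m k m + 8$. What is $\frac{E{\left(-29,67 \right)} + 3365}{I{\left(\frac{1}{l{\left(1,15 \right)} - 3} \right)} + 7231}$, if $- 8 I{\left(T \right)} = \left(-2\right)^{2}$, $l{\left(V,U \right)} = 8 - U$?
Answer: $\frac{267094}{14461} \approx 18.47$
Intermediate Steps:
$E{\left(k,m \right)} = 1 - k m^{2}$ ($E{\left(k,m \right)} = 9 - \left(m k m + 8\right) = 9 - \left(k m m + 8\right) = 9 - \left(k m^{2} + 8\right) = 9 - \left(8 + k m^{2}\right) = 1 - k m^{2}$)
$I{\left(T \right)} = - \frac{1}{2}$ ($I{\left(T \right)} = - \frac{\left(-2\right)^{2}}{8} = \left(- \frac{1}{8}\right) 4 = - \frac{1}{2}$)
$\frac{E{\left(-29,67 \right)} + 3365}{I{\left(\frac{1}{l{\left(1,15 \right)} - 3} \right)} + 7231} = \frac{\left(1 - - 29 \cdot 67^{2}\right) + 3365}{- \frac{1}{2} + 7231} = \frac{\left(1 - \left(-29\right) 4489\right) + 3365}{\frac{14461}{2}} = \left(\left(1 + 130181\right) + 3365\right) \frac{2}{14461} = \left(130182 + 3365\right) \frac{2}{14461} = 133547 \cdot \frac{2}{14461} = \frac{267094}{14461}$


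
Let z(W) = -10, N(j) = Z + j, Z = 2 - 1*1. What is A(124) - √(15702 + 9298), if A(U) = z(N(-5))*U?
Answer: -1240 - 50*√10 ≈ -1398.1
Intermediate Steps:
Z = 1 (Z = 2 - 1 = 1)
N(j) = 1 + j
A(U) = -10*U
A(124) - √(15702 + 9298) = -10*124 - √(15702 + 9298) = -1240 - √25000 = -1240 - 50*√10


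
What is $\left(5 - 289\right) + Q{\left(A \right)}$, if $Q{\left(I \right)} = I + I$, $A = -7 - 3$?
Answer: $-304$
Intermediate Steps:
$A = -10$
$Q{\left(I \right)} = 2 I$
$\left(5 - 289\right) + Q{\left(A \right)} = \left(5 - 289\right) + 2 \left(-10\right) = -284 - 20 = -304$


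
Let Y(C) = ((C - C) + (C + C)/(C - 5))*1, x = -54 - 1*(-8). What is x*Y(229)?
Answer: -5267/56 ≈ -94.054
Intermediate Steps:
x = -46 (x = -54 + 8 = -46)
Y(C) = 2*C/(-5 + C) (Y(C) = (0 + (2*C)/(-5 + C))*1 = (0 + 2*C/(-5 + C))*1 = (2*C/(-5 + C))*1 = 2*C/(-5 + C))
x*Y(229) = -92*229/(-5 + 229) = -92*229/224 = -46*229/112 = -5267/56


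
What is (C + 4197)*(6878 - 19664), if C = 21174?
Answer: -324393606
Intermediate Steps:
(C + 4197)*(6878 - 19664) = (21174 + 4197)*(6878 - 19664) = 25371*(-12786) = -324393606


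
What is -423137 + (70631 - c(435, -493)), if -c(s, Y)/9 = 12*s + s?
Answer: -301611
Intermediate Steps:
c(s, Y) = -117*s (c(s, Y) = -9*(12*s + s) = -117*s)
-423137 + (70631 - c(435, -493)) = -423137 + (70631 - (-117)*435) = -423137 + (70631 - 1*(-50895)) = -423137 + (70631 + 50895) = -423137 + 121526 = -301611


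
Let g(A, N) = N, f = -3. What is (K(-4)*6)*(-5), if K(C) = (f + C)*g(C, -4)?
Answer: -840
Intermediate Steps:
K(C) = 12 - 4*C (K(C) = (-3 + C)*(-4) = 12 - 4*C)
(K(-4)*6)*(-5) = ((12 - 4*(-4))*6)*(-5) = ((12 + 16)*6)*(-5) = (28*6)*(-5) = 168*(-5) = -840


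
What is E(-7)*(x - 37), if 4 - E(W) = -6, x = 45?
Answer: 80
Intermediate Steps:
E(W) = 10 (E(W) = 4 - 1*(-6) = 4 + 6 = 10)
E(-7)*(x - 37) = 10*(45 - 37) = 10*8 = 80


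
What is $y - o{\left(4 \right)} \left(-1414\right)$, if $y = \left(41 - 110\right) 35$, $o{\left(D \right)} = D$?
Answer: $3241$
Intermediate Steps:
$y = -2415$ ($y = \left(-69\right) 35 = -2415$)
$y - o{\left(4 \right)} \left(-1414\right) = -2415 - 4 \left(-1414\right) = -2415 - -5656 = -2415 + 5656 = 3241$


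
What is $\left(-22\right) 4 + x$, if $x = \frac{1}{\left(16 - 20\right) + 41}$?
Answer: $- \frac{3255}{37} \approx -87.973$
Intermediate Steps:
$x = \frac{1}{37}$ ($x = \frac{1}{-4 + 41} = \frac{1}{37} \approx 0.027027$)
$\left(-22\right) 4 + x = \left(-22\right) 4 + \frac{1}{37} = -88 + \frac{1}{37} = - \frac{3255}{37}$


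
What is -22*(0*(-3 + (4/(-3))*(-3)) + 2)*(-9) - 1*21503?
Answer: -21107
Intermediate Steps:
-22*(0*(-3 + (4/(-3))*(-3)) + 2)*(-9) - 1*21503 = -22*(0*(-3 + (4*(-⅓))*(-3)) + 2)*(-9) - 21503 = -22*(0*(-3 - 4/3*(-3)) + 2)*(-9) - 21503 = -22*(0*(-3 + 4) + 2)*(-9) - 21503 = -22*(0*1 + 2)*(-9) - 21503 = -22*(0 + 2)*(-9) - 21503 = -22*2*(-9) - 21503 = -44*(-9) - 21503 = 396 - 21503 = -21107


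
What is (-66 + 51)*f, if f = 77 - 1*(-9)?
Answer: -1290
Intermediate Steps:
f = 86 (f = 77 + 9 = 86)
(-66 + 51)*f = (-66 + 51)*86 = -15*86 = -1290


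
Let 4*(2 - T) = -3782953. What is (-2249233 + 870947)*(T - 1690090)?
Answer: 2051853679057/2 ≈ 1.0259e+12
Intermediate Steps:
T = 3782961/4 (T = 2 - 1/4*(-3782953) = 2 + 3782953/4 = 3782961/4 ≈ 9.4574e+5)
(-2249233 + 870947)*(T - 1690090) = (-2249233 + 870947)*(3782961/4 - 1690090) = -1378286*(-2977399/4) = 2051853679057/2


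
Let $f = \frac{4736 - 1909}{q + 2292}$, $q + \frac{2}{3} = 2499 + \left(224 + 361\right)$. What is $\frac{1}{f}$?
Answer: $\frac{1466}{771} \approx 1.9014$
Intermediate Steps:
$q = \frac{9250}{3}$ ($q = - \frac{2}{3} + \left(2499 + \left(224 + 361\right)\right) = - \frac{2}{3} + \left(2499 + 585\right) = - \frac{2}{3} + 3084 = \frac{9250}{3} \approx 3083.3$)
$f = \frac{771}{1466}$ ($f = \frac{4736 - 1909}{\frac{9250}{3} + 2292} = \frac{2827}{\frac{16126}{3}} = 2827 \cdot \frac{3}{16126} = \frac{771}{1466} \approx 0.52592$)
$\frac{1}{f} = \frac{1}{\frac{771}{1466}} = \frac{1466}{771}$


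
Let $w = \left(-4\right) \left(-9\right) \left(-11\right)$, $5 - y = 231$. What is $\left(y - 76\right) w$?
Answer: $119592$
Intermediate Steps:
$y = -226$ ($y = 5 - 231 = -226$)
$w = -396$ ($w = 36 \left(-11\right) = -396$)
$\left(y - 76\right) w = \left(-226 - 76\right) \left(-396\right) = \left(-302\right) \left(-396\right) = 119592$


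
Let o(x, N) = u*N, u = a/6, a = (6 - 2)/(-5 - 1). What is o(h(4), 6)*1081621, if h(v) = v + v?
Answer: -2163242/3 ≈ -7.2108e+5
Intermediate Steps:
a = -⅔ (a = 4/(-6) = 4*(-⅙) = -⅔ ≈ -0.66667)
h(v) = 2*v
u = -⅑ (u = -⅔/6 = -⅔*⅙ = -⅑ ≈ -0.11111)
o(x, N) = -N/9
o(h(4), 6)*1081621 = -⅑*6*1081621 = -⅔*1081621 = -2163242/3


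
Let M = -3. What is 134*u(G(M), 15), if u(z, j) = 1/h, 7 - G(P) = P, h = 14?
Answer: 67/7 ≈ 9.5714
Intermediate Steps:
G(P) = 7 - P
u(z, j) = 1/14
134*u(G(M), 15) = 134*(1/14) = 67/7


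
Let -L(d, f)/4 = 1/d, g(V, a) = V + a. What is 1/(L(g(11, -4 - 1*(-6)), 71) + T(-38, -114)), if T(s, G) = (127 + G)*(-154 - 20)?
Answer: -13/29410 ≈ -0.00044203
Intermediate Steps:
T(s, G) = -22098 - 174*G (T(s, G) = (127 + G)*(-174) = -22098 - 174*G)
L(d, f) = -4/d
1/(L(g(11, -4 - 1*(-6)), 71) + T(-38, -114)) = 1/(-4/(11 + (-4 - 1*(-6))) + (-22098 - 174*(-114))) = 1/(-4/(11 + (-4 + 6)) + (-22098 + 19836)) = 1/(-4/(11 + 2) - 2262) = 1/(-4/13 - 2262) = 1/(-29410/13) = -13/29410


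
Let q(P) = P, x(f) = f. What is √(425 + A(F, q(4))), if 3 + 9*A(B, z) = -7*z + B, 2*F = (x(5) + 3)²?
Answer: √3826/3 ≈ 20.618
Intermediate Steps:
F = 32 (F = (5 + 3)²/2 = (½)*8² = (½)*64 = 32)
A(B, z) = -⅓ - 7*z/9 + B/9 (A(B, z) = -⅓ + (-7*z + B)/9 = -⅓ + (B - 7*z)/9 = -⅓ + (-7*z/9 + B/9) = -⅓ - 7*z/9 + B/9)
√(425 + A(F, q(4))) = √(425 + (-⅓ - 7/9*4 + (⅑)*32)) = √(425 + (-⅓ - 28/9 + 32/9)) = √(425 + ⅑) = √(3826/9) = √3826/3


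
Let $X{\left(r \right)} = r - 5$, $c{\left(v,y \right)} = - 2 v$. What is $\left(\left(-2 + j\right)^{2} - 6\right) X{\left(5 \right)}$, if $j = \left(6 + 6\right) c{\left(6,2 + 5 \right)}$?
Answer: $0$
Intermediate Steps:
$j = -144$ ($j = \left(6 + 6\right) \left(\left(-2\right) 6\right) = 12 \left(-12\right) = -144$)
$X{\left(r \right)} = -5 + r$ ($X{\left(r \right)} = r - 5 = -5 + r$)
$\left(\left(-2 + j\right)^{2} - 6\right) X{\left(5 \right)} = \left(\left(-2 - 144\right)^{2} - 6\right) \left(-5 + 5\right) = \left(\left(-146\right)^{2} - 6\right) 0 = \left(21316 - 6\right) 0 = 21310 \cdot 0 = 0$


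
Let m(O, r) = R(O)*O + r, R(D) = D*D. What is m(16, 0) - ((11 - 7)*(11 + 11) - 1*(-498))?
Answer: 3510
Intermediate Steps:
R(D) = D**2
m(O, r) = r + O**3 (m(O, r) = O**2*O + r = O**3 + r = r + O**3)
m(16, 0) - ((11 - 7)*(11 + 11) - 1*(-498)) = (0 + 16**3) - ((11 - 7)*(11 + 11) - 1*(-498)) = (0 + 4096) - (4*22 + 498) = 4096 - (88 + 498) = 4096 - 1*586 = 4096 - 586 = 3510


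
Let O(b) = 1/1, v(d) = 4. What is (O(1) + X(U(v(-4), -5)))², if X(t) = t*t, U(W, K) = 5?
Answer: 676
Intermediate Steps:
O(b) = 1
X(t) = t²
(O(1) + X(U(v(-4), -5)))² = (1 + 5²)² = (1 + 25)² = 26² = 676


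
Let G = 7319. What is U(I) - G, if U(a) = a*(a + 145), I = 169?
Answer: 45747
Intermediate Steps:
U(a) = a*(145 + a)
U(I) - G = 169*(145 + 169) - 1*7319 = 169*314 - 7319 = 53066 - 7319 = 45747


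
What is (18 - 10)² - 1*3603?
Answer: -3539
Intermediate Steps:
(18 - 10)² - 1*3603 = 8² - 3603 = 64 - 3603 = -3539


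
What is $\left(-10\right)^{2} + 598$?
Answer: $698$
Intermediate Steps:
$\left(-10\right)^{2} + 598 = 100 + 598 = 698$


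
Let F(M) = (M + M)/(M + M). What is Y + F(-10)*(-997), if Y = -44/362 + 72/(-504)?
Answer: -1263534/1267 ≈ -997.26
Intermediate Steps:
F(M) = 1 (F(M) = (2*M)/((2*M)) = (2*M)*(1/(2*M)) = 1)
Y = -335/1267 (Y = -44*1/362 + 72*(-1/504) = -22/181 - ⅐ = -335/1267 ≈ -0.26440)
Y + F(-10)*(-997) = -335/1267 + 1*(-997) = -335/1267 - 997 = -1263534/1267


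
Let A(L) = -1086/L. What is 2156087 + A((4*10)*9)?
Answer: 129365039/60 ≈ 2.1561e+6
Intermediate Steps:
2156087 + A((4*10)*9) = 2156087 - 1086/((4*10)*9) = 2156087 - 1086/(40*9) = 2156087 - 1086/360 = 2156087 - 1086*1/360 = 2156087 - 181/60 = 129365039/60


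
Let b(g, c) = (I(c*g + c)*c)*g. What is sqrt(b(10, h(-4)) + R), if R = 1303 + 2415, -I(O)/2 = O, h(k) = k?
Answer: 3*sqrt(22) ≈ 14.071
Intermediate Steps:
I(O) = -2*O
R = 3718
b(g, c) = c*g*(-2*c - 2*c*g) (b(g, c) = ((-2*(c*g + c))*c)*g = ((-2*(c + c*g))*c)*g = ((-2*c - 2*c*g)*c)*g = (c*(-2*c - 2*c*g))*g = c*g*(-2*c - 2*c*g))
sqrt(b(10, h(-4)) + R) = sqrt(-2*10*(-4)**2*(1 + 10) + 3718) = sqrt(-2*10*16*11 + 3718) = sqrt(-3520 + 3718) = sqrt(198) = 3*sqrt(22)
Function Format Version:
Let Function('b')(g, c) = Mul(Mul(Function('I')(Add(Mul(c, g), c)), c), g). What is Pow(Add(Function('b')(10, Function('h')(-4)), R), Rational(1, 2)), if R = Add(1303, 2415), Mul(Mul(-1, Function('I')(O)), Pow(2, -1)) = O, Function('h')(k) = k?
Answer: Mul(3, Pow(22, Rational(1, 2))) ≈ 14.071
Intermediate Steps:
Function('I')(O) = Mul(-2, O)
R = 3718
Function('b')(g, c) = Mul(c, g, Add(Mul(-2, c), Mul(-2, c, g))) (Function('b')(g, c) = Mul(Mul(Mul(-2, Add(Mul(c, g), c)), c), g) = Mul(Mul(Mul(-2, Add(c, Mul(c, g))), c), g) = Mul(Mul(Add(Mul(-2, c), Mul(-2, c, g)), c), g) = Mul(Mul(c, Add(Mul(-2, c), Mul(-2, c, g))), g) = Mul(c, g, Add(Mul(-2, c), Mul(-2, c, g))))
Pow(Add(Function('b')(10, Function('h')(-4)), R), Rational(1, 2)) = Pow(Add(Mul(-2, 10, Pow(-4, 2), Add(1, 10)), 3718), Rational(1, 2)) = Pow(Add(Mul(-2, 10, 16, 11), 3718), Rational(1, 2)) = Pow(Add(-3520, 3718), Rational(1, 2)) = Pow(198, Rational(1, 2)) = Mul(3, Pow(22, Rational(1, 2)))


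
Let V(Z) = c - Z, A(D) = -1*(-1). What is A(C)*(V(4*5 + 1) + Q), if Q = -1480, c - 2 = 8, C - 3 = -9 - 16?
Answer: -1491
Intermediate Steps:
C = -22 (C = 3 + (-9 - 16) = 3 - 25 = -22)
c = 10 (c = 2 + 8 = 10)
A(D) = 1
V(Z) = 10 - Z
A(C)*(V(4*5 + 1) + Q) = 1*((10 - (4*5 + 1)) - 1480) = 1*((10 - (20 + 1)) - 1480) = 1*((10 - 1*21) - 1480) = 1*((10 - 21) - 1480) = 1*(-11 - 1480) = 1*(-1491) = -1491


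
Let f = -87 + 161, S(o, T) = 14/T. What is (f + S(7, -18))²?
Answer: 434281/81 ≈ 5361.5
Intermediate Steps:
f = 74
(f + S(7, -18))² = (74 + 14/(-18))² = (74 + 14*(-1/18))² = (74 - 7/9)² = (659/9)² = 434281/81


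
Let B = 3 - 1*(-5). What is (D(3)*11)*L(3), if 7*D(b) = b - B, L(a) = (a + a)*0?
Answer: 0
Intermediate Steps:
B = 8 (B = 3 + 5 = 8)
L(a) = 0 (L(a) = (2*a)*0 = 0)
D(b) = -8/7 + b/7 (D(b) = (b - 1*8)/7 = (b - 8)/7 = (-8 + b)/7 = -8/7 + b/7)
(D(3)*11)*L(3) = ((-8/7 + (⅐)*3)*11)*0 = ((-8/7 + 3/7)*11)*0 = -5/7*11*0 = -55/7*0 = 0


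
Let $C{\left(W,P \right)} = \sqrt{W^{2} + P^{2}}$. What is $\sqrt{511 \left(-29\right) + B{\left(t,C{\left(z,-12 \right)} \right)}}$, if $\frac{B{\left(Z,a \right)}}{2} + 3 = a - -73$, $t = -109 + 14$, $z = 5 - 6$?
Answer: $\sqrt{-14679 + 2 \sqrt{145}} \approx 121.06 i$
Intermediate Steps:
$z = -1$ ($z = 5 - 6 = -1$)
$t = -95$
$C{\left(W,P \right)} = \sqrt{P^{2} + W^{2}}$
$B{\left(Z,a \right)} = 140 + 2 a$ ($B{\left(Z,a \right)} = -6 + 2 \left(a - -73\right) = -6 + 2 \left(a + 73\right) = -6 + 2 \left(73 + a\right) = -6 + \left(146 + 2 a\right) = 140 + 2 a$)
$\sqrt{511 \left(-29\right) + B{\left(t,C{\left(z,-12 \right)} \right)}} = \sqrt{511 \left(-29\right) + \left(140 + 2 \sqrt{\left(-12\right)^{2} + \left(-1\right)^{2}}\right)} = \sqrt{-14819 + \left(140 + 2 \sqrt{144 + 1}\right)} = \sqrt{-14819 + \left(140 + 2 \sqrt{145}\right)} = \sqrt{-14679 + 2 \sqrt{145}}$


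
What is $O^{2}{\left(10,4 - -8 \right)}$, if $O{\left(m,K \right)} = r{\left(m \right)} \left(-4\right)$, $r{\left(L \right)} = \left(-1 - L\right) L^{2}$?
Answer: $19360000$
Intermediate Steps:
$r{\left(L \right)} = L^{2} \left(-1 - L\right)$
$O{\left(m,K \right)} = - 4 m^{2} \left(-1 - m\right)$ ($O{\left(m,K \right)} = m^{2} \left(-1 - m\right) \left(-4\right) = - 4 m^{2} \left(-1 - m\right)$)
$O^{2}{\left(10,4 - -8 \right)} = \left(4 \cdot 10^{2} \left(1 + 10\right)\right)^{2} = \left(4 \cdot 100 \cdot 11\right)^{2} = 4400^{2} = 19360000$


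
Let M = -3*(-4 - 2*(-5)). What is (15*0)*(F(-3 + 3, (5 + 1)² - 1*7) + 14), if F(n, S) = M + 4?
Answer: 0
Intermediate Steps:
M = -18 (M = -3*(-4 + 10) = -3*6 = -18)
F(n, S) = -14 (F(n, S) = -18 + 4 = -14)
(15*0)*(F(-3 + 3, (5 + 1)² - 1*7) + 14) = (15*0)*(-14 + 14) = 0*0 = 0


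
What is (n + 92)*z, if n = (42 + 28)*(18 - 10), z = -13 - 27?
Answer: -26080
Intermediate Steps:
z = -40
n = 560 (n = 70*8 = 560)
(n + 92)*z = (560 + 92)*(-40) = 652*(-40) = -26080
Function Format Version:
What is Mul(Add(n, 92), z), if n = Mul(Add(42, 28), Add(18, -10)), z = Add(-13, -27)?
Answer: -26080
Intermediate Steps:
z = -40
n = 560 (n = Mul(70, 8) = 560)
Mul(Add(n, 92), z) = Mul(Add(560, 92), -40) = Mul(652, -40) = -26080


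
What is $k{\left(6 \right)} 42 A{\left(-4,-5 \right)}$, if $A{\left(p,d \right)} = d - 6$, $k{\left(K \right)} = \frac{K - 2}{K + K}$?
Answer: $-154$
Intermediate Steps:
$k{\left(K \right)} = \frac{-2 + K}{2 K}$
$A{\left(p,d \right)} = -6 + d$ ($A{\left(p,d \right)} = d - 6 = -6 + d$)
$k{\left(6 \right)} 42 A{\left(-4,-5 \right)} = \frac{-2 + 6}{2 \cdot 6} \cdot 42 \left(-6 - 5\right) = \frac{1}{2} \cdot \frac{1}{6} \cdot 4 \cdot 42 \left(-11\right) = \frac{1}{3} \cdot 42 \left(-11\right) = 14 \left(-11\right) = -154$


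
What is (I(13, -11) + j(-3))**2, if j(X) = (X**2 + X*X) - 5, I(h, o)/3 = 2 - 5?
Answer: 16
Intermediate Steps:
I(h, o) = -9 (I(h, o) = 3*(2 - 5) = 3*(-3) = -9)
j(X) = -5 + 2*X**2 (j(X) = (X**2 + X**2) - 5 = 2*X**2 - 5 = -5 + 2*X**2)
(I(13, -11) + j(-3))**2 = (-9 + (-5 + 2*(-3)**2))**2 = (-9 + (-5 + 2*9))**2 = (-9 + (-5 + 18))**2 = (-9 + 13)**2 = 4**2 = 16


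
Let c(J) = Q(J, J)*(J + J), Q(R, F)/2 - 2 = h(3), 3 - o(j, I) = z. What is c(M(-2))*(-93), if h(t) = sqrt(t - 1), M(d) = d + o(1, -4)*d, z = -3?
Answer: 10416 + 5208*sqrt(2) ≈ 17781.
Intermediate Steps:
o(j, I) = 6 (o(j, I) = 3 - 1*(-3) = 3 + 3 = 6)
M(d) = 7*d (M(d) = d + 6*d = 7*d)
h(t) = sqrt(-1 + t)
Q(R, F) = 4 + 2*sqrt(2) (Q(R, F) = 4 + 2*sqrt(-1 + 3) = 4 + 2*sqrt(2))
c(J) = 2*J*(4 + 2*sqrt(2)) (c(J) = (4 + 2*sqrt(2))*(J + J) = (4 + 2*sqrt(2))*(2*J) = 2*J*(4 + 2*sqrt(2)))
c(M(-2))*(-93) = (4*(7*(-2))*(2 + sqrt(2)))*(-93) = (4*(-14)*(2 + sqrt(2)))*(-93) = (-112 - 56*sqrt(2))*(-93) = 10416 + 5208*sqrt(2)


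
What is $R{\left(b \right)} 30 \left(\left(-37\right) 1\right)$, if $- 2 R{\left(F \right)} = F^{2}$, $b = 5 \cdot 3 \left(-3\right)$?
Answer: $1123875$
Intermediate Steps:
$b = -45$ ($b = 15 \left(-3\right) = -45$)
$R{\left(F \right)} = - \frac{F^{2}}{2}$
$R{\left(b \right)} 30 \left(\left(-37\right) 1\right) = - \frac{\left(-45\right)^{2}}{2} \cdot 30 \left(\left(-37\right) 1\right) = \left(- \frac{1}{2}\right) 2025 \cdot 30 \left(-37\right) = \left(- \frac{2025}{2}\right) 30 \left(-37\right) = \left(-30375\right) \left(-37\right) = 1123875$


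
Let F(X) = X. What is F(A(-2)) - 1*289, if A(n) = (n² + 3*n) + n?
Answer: -293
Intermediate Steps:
A(n) = n² + 4*n
F(A(-2)) - 1*289 = -2*(4 - 2) - 1*289 = -2*2 - 289 = -4 - 289 = -293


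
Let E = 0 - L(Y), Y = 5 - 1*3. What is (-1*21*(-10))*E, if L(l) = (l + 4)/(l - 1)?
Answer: -1260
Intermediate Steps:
Y = 2 (Y = 5 - 3 = 2)
L(l) = (4 + l)/(-1 + l)
E = -6 (E = 0 - (4 + 2)/(-1 + 2) = 0 - 6/1 = 0 - 6 = -6)
(-1*21*(-10))*E = (-1*21*(-10))*(-6) = -21*(-10)*(-6) = 210*(-6) = -1260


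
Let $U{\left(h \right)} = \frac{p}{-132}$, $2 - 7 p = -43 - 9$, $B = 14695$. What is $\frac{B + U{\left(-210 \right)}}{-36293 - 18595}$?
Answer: $- \frac{2263021}{8452752} \approx -0.26773$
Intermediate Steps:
$p = \frac{54}{7}$ ($p = \frac{2}{7} - \frac{-43 - 9}{7} = \frac{2}{7} - - \frac{52}{7} = \frac{2}{7} + \frac{52}{7} = \frac{54}{7} \approx 7.7143$)
$U{\left(h \right)} = - \frac{9}{154}$ ($U{\left(h \right)} = \frac{54}{7 \left(-132\right)} = \frac{54}{7} \left(- \frac{1}{132}\right) = - \frac{9}{154}$)
$\frac{B + U{\left(-210 \right)}}{-36293 - 18595} = \frac{14695 - \frac{9}{154}}{-36293 - 18595} = \frac{2263021}{154 \left(-54888\right)} = \frac{2263021}{154} \left(- \frac{1}{54888}\right) = - \frac{2263021}{8452752}$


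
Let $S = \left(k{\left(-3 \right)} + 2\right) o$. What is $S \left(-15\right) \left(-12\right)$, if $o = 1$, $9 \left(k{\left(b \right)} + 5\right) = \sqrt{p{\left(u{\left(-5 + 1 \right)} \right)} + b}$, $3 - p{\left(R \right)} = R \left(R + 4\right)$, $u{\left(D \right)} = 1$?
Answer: $-540 + 20 i \sqrt{5} \approx -540.0 + 44.721 i$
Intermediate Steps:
$p{\left(R \right)} = 3 - R \left(4 + R\right)$ ($p{\left(R \right)} = 3 - R \left(R + 4\right) = 3 - R \left(4 + R\right)$)
$k{\left(b \right)} = -5 + \frac{\sqrt{-2 + b}}{9}$ ($k{\left(b \right)} = -5 + \frac{\sqrt{\left(3 - 1^{2} - 4\right) + b}}{9} = -5 + \frac{\sqrt{\left(3 - 1 - 4\right) + b}}{9} = -5 + \frac{\sqrt{-2 + b}}{9}$)
$S = -3 + \frac{i \sqrt{5}}{9}$ ($S = \left(\left(-5 + \frac{\sqrt{-2 - 3}}{9}\right) + 2\right) 1 = \left(\left(-5 + \frac{\sqrt{-5}}{9}\right) + 2\right) 1 = \left(\left(-5 + \frac{i \sqrt{5}}{9}\right) + 2\right) 1 = \left(-3 + \frac{i \sqrt{5}}{9}\right) 1 = -3 + \frac{i \sqrt{5}}{9} \approx -3.0 + 0.24845 i$)
$S \left(-15\right) \left(-12\right) = \left(-3 + \frac{i \sqrt{5}}{9}\right) \left(-15\right) \left(-12\right) = \left(45 - \frac{5 i \sqrt{5}}{3}\right) \left(-12\right) = -540 + 20 i \sqrt{5}$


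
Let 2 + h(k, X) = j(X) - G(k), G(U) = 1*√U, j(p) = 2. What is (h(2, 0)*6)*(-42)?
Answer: 252*√2 ≈ 356.38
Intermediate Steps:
G(U) = √U
h(k, X) = -√k (h(k, X) = -2 + (2 - √k) = -√k)
(h(2, 0)*6)*(-42) = (-√2*6)*(-42) = -6*√2*(-42) = 252*√2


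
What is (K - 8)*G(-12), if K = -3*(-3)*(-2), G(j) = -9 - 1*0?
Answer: 234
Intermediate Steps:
G(j) = -9 (G(j) = -9 + 0 = -9)
K = -18 (K = 9*(-2) = -18)
(K - 8)*G(-12) = (-18 - 8)*(-9) = -26*(-9) = 234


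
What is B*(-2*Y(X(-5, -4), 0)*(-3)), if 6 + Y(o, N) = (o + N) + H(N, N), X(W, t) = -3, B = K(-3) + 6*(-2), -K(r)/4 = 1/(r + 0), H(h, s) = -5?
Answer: 896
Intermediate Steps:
K(r) = -4/r (K(r) = -4/(r + 0) = -4/r)
B = -32/3 (B = -4/(-3) + 6*(-2) = -4*(-⅓) - 12 = 4/3 - 12 = -32/3 ≈ -10.667)
Y(o, N) = -11 + N + o (Y(o, N) = -6 + ((o + N) - 5) = -6 + ((N + o) - 5) = -6 + (-5 + N + o) = -11 + N + o)
B*(-2*Y(X(-5, -4), 0)*(-3)) = -32*(-2*(-11 + 0 - 3))*(-3)/3 = -32*(-2*(-14))*(-3)/3 = -896*(-3)/3 = -32/3*(-84) = 896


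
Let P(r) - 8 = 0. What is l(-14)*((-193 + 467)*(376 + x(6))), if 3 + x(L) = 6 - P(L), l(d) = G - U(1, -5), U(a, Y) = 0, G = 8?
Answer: 813232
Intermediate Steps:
P(r) = 8 (P(r) = 8 + 0 = 8)
l(d) = 8 (l(d) = 8 - 1*0 = 8 + 0 = 8)
x(L) = -5 (x(L) = -3 + (6 - 1*8) = -3 + (6 - 8) = -3 - 2 = -5)
l(-14)*((-193 + 467)*(376 + x(6))) = 8*((-193 + 467)*(376 - 5)) = 8*(274*371) = 8*101654 = 813232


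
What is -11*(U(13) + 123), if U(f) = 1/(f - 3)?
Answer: -13541/10 ≈ -1354.1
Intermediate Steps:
U(f) = 1/(-3 + f)
-11*(U(13) + 123) = -11*(1/(-3 + 13) + 123) = -11*(1/10 + 123) = -11*(⅒ + 123) = -11*1231/10 = -13541/10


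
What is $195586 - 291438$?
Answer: $-95852$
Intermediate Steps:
$195586 - 291438 = -95852$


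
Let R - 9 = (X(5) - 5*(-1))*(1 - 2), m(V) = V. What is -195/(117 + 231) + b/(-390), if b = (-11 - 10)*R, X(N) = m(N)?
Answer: -4631/7540 ≈ -0.61419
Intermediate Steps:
X(N) = N
R = -1 (R = 9 + (5 - 5*(-1))*(1 - 2) = 9 + (5 + 5)*(-1) = 9 + 10*(-1) = 9 - 10 = -1)
b = 21 (b = (-11 - 10)*(-1) = -21*(-1) = 21)
-195/(117 + 231) + b/(-390) = -195/(117 + 231) + 21/(-390) = -195/348 + 21*(-1/390) = -195*1/348 - 7/130 = -65/116 - 7/130 = -4631/7540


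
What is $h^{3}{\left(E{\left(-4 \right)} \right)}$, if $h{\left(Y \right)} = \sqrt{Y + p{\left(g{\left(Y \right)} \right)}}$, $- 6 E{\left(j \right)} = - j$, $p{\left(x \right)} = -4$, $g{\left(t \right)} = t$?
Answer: $- \frac{14 i \sqrt{42}}{9} \approx - 10.081 i$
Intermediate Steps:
$E{\left(j \right)} = \frac{j}{6}$ ($E{\left(j \right)} = - \frac{\left(-1\right) j}{6} = \frac{j}{6}$)
$h{\left(Y \right)} = \sqrt{-4 + Y}$ ($h{\left(Y \right)} = \sqrt{Y - 4} = \sqrt{-4 + Y}$)
$h^{3}{\left(E{\left(-4 \right)} \right)} = \left(\sqrt{-4 + \frac{1}{6} \left(-4\right)}\right)^{3} = \left(\sqrt{-4 - \frac{2}{3}}\right)^{3} = \left(\sqrt{- \frac{14}{3}}\right)^{3} = \left(\frac{i \sqrt{42}}{3}\right)^{3} = - \frac{14 i \sqrt{42}}{9}$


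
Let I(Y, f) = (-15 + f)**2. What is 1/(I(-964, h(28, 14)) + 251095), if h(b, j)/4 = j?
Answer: 1/252776 ≈ 3.9561e-6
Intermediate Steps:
h(b, j) = 4*j
1/(I(-964, h(28, 14)) + 251095) = 1/((-15 + 4*14)**2 + 251095) = 1/((-15 + 56)**2 + 251095) = 1/(41**2 + 251095) = 1/(1681 + 251095) = 1/252776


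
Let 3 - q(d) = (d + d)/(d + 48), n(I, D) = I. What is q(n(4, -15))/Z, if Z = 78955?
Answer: 37/1026415 ≈ 3.6048e-5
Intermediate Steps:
q(d) = 3 - 2*d/(48 + d) (q(d) = 3 - (d + d)/(d + 48) = 3 - 2*d/(48 + d))
q(n(4, -15))/Z = ((144 + 4)/(48 + 4))/78955 = (148/52)*(1/78955) = ((1/52)*148)*(1/78955) = (37/13)*(1/78955) = 37/1026415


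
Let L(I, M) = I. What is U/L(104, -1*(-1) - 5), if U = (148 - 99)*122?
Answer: 2989/52 ≈ 57.481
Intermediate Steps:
U = 5978 (U = 49*122 = 5978)
U/L(104, -1*(-1) - 5) = 5978/104 = 5978*(1/104) = 2989/52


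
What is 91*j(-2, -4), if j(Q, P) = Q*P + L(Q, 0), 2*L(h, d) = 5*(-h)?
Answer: 1183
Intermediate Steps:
L(h, d) = -5*h/2 (L(h, d) = (5*(-h))/2 = (-5*h)/2 = -5*h/2)
j(Q, P) = -5*Q/2 + P*Q (j(Q, P) = Q*P - 5*Q/2 = P*Q - 5*Q/2 = -5*Q/2 + P*Q)
91*j(-2, -4) = 91*((½)*(-2)*(-5 + 2*(-4))) = 91*((½)*(-2)*(-5 - 8)) = 91*((½)*(-2)*(-13)) = 91*13 = 1183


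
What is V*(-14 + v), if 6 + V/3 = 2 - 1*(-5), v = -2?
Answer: -48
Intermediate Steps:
V = 3 (V = -18 + 3*(2 - 1*(-5)) = -18 + 3*(2 + 5) = -18 + 3*7 = -18 + 21 = 3)
V*(-14 + v) = 3*(-14 - 2) = 3*(-16) = -48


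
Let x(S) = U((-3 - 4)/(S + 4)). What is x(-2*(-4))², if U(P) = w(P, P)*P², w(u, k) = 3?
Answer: 2401/2304 ≈ 1.0421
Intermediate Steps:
U(P) = 3*P²
x(S) = 147/(4 + S)² (x(S) = 3*((-3 - 4)/(S + 4))² = 3*(-7/(4 + S))² = 3*(49/(4 + S)²) = 147/(4 + S)²)
x(-2*(-4))² = (147/(4 - 2*(-4))²)² = (147/(4 + 8)²)² = (147/12²)² = (147*(1/144))² = (49/48)² = 2401/2304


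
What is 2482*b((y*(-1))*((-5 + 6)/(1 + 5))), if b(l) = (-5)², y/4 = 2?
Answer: 62050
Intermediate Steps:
y = 8 (y = 4*2 = 8)
b(l) = 25
2482*b((y*(-1))*((-5 + 6)/(1 + 5))) = 2482*25 = 62050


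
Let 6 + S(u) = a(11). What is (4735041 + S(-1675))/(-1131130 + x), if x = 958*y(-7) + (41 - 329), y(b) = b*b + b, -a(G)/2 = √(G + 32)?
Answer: -4735035/1091182 + √43/545591 ≈ -4.3393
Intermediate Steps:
a(G) = -2*√(32 + G) (a(G) = -2*√(G + 32) = -2*√(32 + G))
S(u) = -6 - 2*√43 (S(u) = -6 - 2*√(32 + 11) = -6 - 2*√43)
y(b) = b + b² (y(b) = b² + b = b + b²)
x = 39948 (x = 958*(-7*(1 - 7)) + (41 - 329) = 958*(-7*(-6)) - 288 = 958*42 - 288 = 40236 - 288 = 39948)
(4735041 + S(-1675))/(-1131130 + x) = (4735041 + (-6 - 2*√43))/(-1131130 + 39948) = (4735035 - 2*√43)/(-1091182) = (4735035 - 2*√43)*(-1/1091182) = -4735035/1091182 + √43/545591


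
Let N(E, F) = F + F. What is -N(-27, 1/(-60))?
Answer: 1/30 ≈ 0.033333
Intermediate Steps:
N(E, F) = 2*F
-N(-27, 1/(-60)) = -2/(-60) = -2*(-1)/60 = -1*(-1/30) = 1/30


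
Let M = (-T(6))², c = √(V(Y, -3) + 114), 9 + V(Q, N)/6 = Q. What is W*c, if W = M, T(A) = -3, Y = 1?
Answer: 9*√66 ≈ 73.116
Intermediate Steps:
V(Q, N) = -54 + 6*Q
c = √66 (c = √((-54 + 6*1) + 114) = √((-54 + 6) + 114) = √(-48 + 114) = √66 ≈ 8.1240)
M = 9 (M = (-1*(-3))² = 3² = 9)
W = 9
W*c = 9*√66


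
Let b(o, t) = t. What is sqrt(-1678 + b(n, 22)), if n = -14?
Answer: 6*I*sqrt(46) ≈ 40.694*I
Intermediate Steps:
sqrt(-1678 + b(n, 22)) = sqrt(-1678 + 22) = sqrt(-1656) = 6*I*sqrt(46)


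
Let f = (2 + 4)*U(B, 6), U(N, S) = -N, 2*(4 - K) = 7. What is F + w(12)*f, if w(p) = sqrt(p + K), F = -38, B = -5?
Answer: -38 + 75*sqrt(2) ≈ 68.066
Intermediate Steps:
K = 1/2 (K = 4 - 1/2*7 = 4 - 7/2 = 1/2 ≈ 0.50000)
f = 30 (f = (2 + 4)*(-1*(-5)) = 6*5 = 30)
w(p) = sqrt(1/2 + p) (w(p) = sqrt(p + 1/2) = sqrt(1/2 + p))
F + w(12)*f = -38 + (sqrt(2 + 4*12)/2)*30 = -38 + (sqrt(2 + 48)/2)*30 = -38 + (sqrt(50)/2)*30 = -38 + ((5*sqrt(2))/2)*30 = -38 + (5*sqrt(2)/2)*30 = -38 + 75*sqrt(2)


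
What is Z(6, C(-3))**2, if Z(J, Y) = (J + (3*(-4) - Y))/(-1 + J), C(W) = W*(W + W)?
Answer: 576/25 ≈ 23.040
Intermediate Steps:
C(W) = 2*W**2 (C(W) = W*(2*W) = 2*W**2)
Z(J, Y) = (-12 + J - Y)/(-1 + J) (Z(J, Y) = (J + (-12 - Y))/(-1 + J) = (-12 + J - Y)/(-1 + J))
Z(6, C(-3))**2 = ((-12 + 6 - 2*(-3)**2)/(-1 + 6))**2 = ((-12 + 6 - 2*9)/5)**2 = ((-12 + 6 - 1*18)/5)**2 = ((-12 + 6 - 18)/5)**2 = ((1/5)*(-24))**2 = (-24/5)**2 = 576/25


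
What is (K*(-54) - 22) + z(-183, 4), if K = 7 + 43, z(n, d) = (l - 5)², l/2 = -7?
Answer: -2361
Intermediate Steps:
l = -14 (l = 2*(-7) = -14)
z(n, d) = 361 (z(n, d) = (-14 - 5)² = (-19)² = 361)
K = 50
(K*(-54) - 22) + z(-183, 4) = (50*(-54) - 22) + 361 = (-2700 - 22) + 361 = -2722 + 361 = -2361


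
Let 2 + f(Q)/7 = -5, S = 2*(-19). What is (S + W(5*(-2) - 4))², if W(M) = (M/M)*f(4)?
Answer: 7569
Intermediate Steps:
S = -38
f(Q) = -49 (f(Q) = -14 + 7*(-5) = -14 - 35 = -49)
W(M) = -49 (W(M) = (M/M)*(-49) = 1*(-49) = -49)
(S + W(5*(-2) - 4))² = (-38 - 49)² = (-87)² = 7569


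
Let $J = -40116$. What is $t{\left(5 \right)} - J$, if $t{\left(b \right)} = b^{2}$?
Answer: $40141$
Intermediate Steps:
$t{\left(5 \right)} - J = 5^{2} - -40116 = 25 + 40116 = 40141$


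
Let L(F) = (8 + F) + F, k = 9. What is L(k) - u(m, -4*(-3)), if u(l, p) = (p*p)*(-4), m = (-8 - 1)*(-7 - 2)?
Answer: 602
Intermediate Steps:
m = 81 (m = -9*(-9) = 81)
u(l, p) = -4*p² (u(l, p) = p²*(-4) = -4*p²)
L(F) = 8 + 2*F
L(k) - u(m, -4*(-3)) = (8 + 2*9) - (-4)*(-4*(-3))² = (8 + 18) - (-4)*12² = 26 - (-4)*144 = 26 - 1*(-576) = 26 + 576 = 602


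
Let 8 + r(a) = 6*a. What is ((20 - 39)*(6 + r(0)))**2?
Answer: 1444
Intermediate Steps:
r(a) = -8 + 6*a
((20 - 39)*(6 + r(0)))**2 = ((20 - 39)*(6 + (-8 + 6*0)))**2 = (-19*(6 + (-8 + 0)))**2 = (-19*(6 - 8))**2 = (-19*(-2))**2 = 38**2 = 1444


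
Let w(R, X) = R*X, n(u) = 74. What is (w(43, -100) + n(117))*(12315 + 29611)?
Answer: -177179276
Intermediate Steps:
(w(43, -100) + n(117))*(12315 + 29611) = (43*(-100) + 74)*(12315 + 29611) = (-4300 + 74)*41926 = -4226*41926 = -177179276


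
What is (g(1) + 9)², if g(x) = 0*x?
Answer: 81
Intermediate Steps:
g(x) = 0
(g(1) + 9)² = (0 + 9)² = 9² = 81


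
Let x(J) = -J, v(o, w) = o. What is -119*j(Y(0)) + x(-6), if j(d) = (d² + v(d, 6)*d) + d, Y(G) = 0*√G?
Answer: 6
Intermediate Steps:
Y(G) = 0
j(d) = d + 2*d² (j(d) = (d² + d*d) + d = (d² + d²) + d = 2*d² + d = d + 2*d²)
-119*j(Y(0)) + x(-6) = -0*(1 + 2*0) - 1*(-6) = -0*(1 + 0) + 6 = -0 + 6 = -119*0 + 6 = 0 + 6 = 6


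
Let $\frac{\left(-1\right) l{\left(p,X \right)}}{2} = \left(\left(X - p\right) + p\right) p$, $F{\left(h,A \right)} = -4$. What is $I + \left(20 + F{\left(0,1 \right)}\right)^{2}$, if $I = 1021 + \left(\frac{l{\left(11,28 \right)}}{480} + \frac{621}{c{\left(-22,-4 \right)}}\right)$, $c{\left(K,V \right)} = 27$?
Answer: $\frac{77923}{60} \approx 1298.7$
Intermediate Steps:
$l{\left(p,X \right)} = - 2 X p$ ($l{\left(p,X \right)} = - 2 \left(\left(X - p\right) + p\right) p = - 2 X p$)
$I = \frac{62563}{60}$ ($I = 1021 + \left(\frac{\left(-2\right) 28 \cdot 11}{480} + \frac{621}{27}\right) = 1021 + \left(\left(-616\right) \frac{1}{480} + 621 \cdot \frac{1}{27}\right) = 1021 + \left(- \frac{77}{60} + 23\right) = 1021 + \frac{1303}{60} = \frac{62563}{60} \approx 1042.7$)
$I + \left(20 + F{\left(0,1 \right)}\right)^{2} = \frac{62563}{60} + \left(20 - 4\right)^{2} = \frac{62563}{60} + 16^{2} = \frac{62563}{60} + 256 = \frac{77923}{60}$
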